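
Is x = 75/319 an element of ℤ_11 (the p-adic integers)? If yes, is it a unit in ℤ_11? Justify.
x ∉ ℤ_11 (v_11(x) = -1 < 0)

ℤ_11 = {x ∈ ℚ_11 : v_11(x) ≥ 0} and ℤ_11^× = {x ∈ ℤ_11 : v_11(x) = 0}. Here v_11(75/319) = v_11(num) − v_11(den) = -1; compare against these criteria.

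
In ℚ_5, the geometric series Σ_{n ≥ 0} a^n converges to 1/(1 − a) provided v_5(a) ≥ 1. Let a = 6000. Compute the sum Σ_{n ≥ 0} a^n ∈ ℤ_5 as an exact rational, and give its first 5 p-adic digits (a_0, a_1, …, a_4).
Σ a^n = 1/(1 − a) = -1/5999;  first 5 digits = (1, 0, 0, 3, 4)

v_5(a) = 3 ≥ 1, so the series converges in ℤ_5 to 1/(1 − a) = 1/(1 − 6000) = -1/5999. Expand this rational in ℤ_5: compute digits iteratively via d_i = x_i mod 5, x_{i+1} = (x_i − d_i)/5. The first 5 digits are (1, 0, 0, 3, 4).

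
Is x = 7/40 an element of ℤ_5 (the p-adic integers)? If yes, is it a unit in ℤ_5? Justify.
x ∉ ℤ_5 (v_5(x) = -1 < 0)

ℤ_5 = {x ∈ ℚ_5 : v_5(x) ≥ 0} and ℤ_5^× = {x ∈ ℤ_5 : v_5(x) = 0}. Here v_5(7/40) = v_5(num) − v_5(den) = -1; compare against these criteria.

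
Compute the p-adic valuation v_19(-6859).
v_19(-6859) = 3

v_19(n) is the largest exponent k such that 19^k divides n. Factor out: -6859 = -19^3 · 1. (Sign doesn't affect v_p.) So v_19(-6859) = 3.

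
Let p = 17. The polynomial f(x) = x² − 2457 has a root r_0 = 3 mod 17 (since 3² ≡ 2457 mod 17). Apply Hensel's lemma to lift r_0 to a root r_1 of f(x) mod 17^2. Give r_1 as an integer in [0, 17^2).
r_1 = 122 (mod 289)

Hensel's recurrence: r_{i+1} = r_i − f(r_i)·(f′(r_i))^{-1} mod 17^{i+2}, with f′(x) = 2x. Iterate:
  r_0 = 3 (mod 17)
  r_1 = 122 (mod 289)
Final: r_1 = 122, and one checks f(r_1) ≡ 0 mod 17^2.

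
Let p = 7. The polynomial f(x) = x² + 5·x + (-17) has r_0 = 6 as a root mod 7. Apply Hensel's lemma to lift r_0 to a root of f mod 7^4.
r_3 = 1133 (mod 2401)

Hensel: r_{i+1} = r_i − f(r_i)·(f′(r_i))^{-1} mod 7^{i+2}, f′(x) = 2x + 5. Iterate:
  r_0 = 6 (mod 7)
  r_1 = 6 (mod 49)
  r_2 = 104 (mod 343)
  r_3 = 1133 (mod 2401)
Final: r = 1133 satisfies f(r) ≡ 0 mod 7^4.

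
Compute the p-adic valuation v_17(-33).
v_17(-33) = 0

v_17(n) is the largest exponent k such that 17^k divides n. Factor out: -33 = -17^0 · 33. (Sign doesn't affect v_p.) So v_17(-33) = 0.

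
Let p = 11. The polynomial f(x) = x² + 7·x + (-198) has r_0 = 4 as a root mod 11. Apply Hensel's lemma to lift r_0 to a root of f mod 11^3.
r_2 = 1313 (mod 1331)

Hensel: r_{i+1} = r_i − f(r_i)·(f′(r_i))^{-1} mod 11^{i+2}, f′(x) = 2x + 7. Iterate:
  r_0 = 4 (mod 11)
  r_1 = 103 (mod 121)
  r_2 = 1313 (mod 1331)
Final: r = 1313 satisfies f(r) ≡ 0 mod 11^3.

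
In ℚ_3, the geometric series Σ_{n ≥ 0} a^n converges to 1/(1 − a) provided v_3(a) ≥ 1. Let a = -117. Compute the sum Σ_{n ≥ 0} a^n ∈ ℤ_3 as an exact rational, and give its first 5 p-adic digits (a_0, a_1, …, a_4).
Σ a^n = 1/(1 − a) = 1/118;  first 5 digits = (1, 0, 2, 1, 2)

v_3(a) = 2 ≥ 1, so the series converges in ℤ_3 to 1/(1 − a) = 1/(1 − (-117)) = 1/118. Expand this rational in ℤ_3: compute digits iteratively via d_i = x_i mod 3, x_{i+1} = (x_i − d_i)/3. The first 5 digits are (1, 0, 2, 1, 2).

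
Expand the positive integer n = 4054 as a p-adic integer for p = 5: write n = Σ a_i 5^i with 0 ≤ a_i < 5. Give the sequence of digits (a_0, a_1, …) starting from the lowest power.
(a_0, a_1, …) = (4, 0, 2, 2, 1, 1)

Repeated division by 5 gives the digits low-to-high: 4054 = 4 + 2·5^2 + 2·5^3 + 1·5^4 + 1·5^5. Digit sequence: (4, 0, 2, 2, 1, 1).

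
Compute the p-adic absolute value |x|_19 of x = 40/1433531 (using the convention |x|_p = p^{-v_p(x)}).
|40/1433531|_19 = 130321

Step 1 — compute v_19(x) by factoring powers of 19 out of the numerator and denominator: v_19(40/1433531) = -4. Step 2 — apply |x|_p = p^{-v_p(x)} = 19^{4} = 130321.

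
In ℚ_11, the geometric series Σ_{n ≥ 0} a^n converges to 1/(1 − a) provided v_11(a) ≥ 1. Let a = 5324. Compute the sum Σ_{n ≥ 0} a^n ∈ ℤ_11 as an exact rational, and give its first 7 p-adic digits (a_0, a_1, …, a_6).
Σ a^n = 1/(1 − a) = -1/5323;  first 7 digits = (1, 0, 0, 4, 0, 0, 5)

v_11(a) = 3 ≥ 1, so the series converges in ℤ_11 to 1/(1 − a) = 1/(1 − 5324) = -1/5323. Expand this rational in ℤ_11: compute digits iteratively via d_i = x_i mod 11, x_{i+1} = (x_i − d_i)/11. The first 7 digits are (1, 0, 0, 4, 0, 0, 5).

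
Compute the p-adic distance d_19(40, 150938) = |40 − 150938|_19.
d_19(40, 150938) = 1/6859

Step 1 — x − y = 40 − 150938 = -150898. Step 2 — v_19(-150898) = 3 (factor: -150898 = −(19^3 · 22); the sign does not affect v_p). Step 3 — |x − y|_19 = 19^{-3} = 1/6859.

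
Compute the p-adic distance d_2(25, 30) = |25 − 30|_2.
d_2(25, 30) = 1

Step 1 — x − y = 25 − 30 = -5. Step 2 — v_2(-5) = 0 (factor: -5 = −(2^0 · 5); the sign does not affect v_p). Step 3 — |x − y|_2 = 2^{0} = 1.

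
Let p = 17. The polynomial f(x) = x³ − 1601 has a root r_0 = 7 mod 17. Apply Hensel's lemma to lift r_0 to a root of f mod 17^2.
r_1 = 279 (mod 289)

Hensel: r_{i+1} = r_i − f(r_i)/f′(r_i) mod 17^{i+2}, where f′(x) = 3x². Iterate:
  r_0 = 7 (mod 17)
  r_1 = 279 (mod 289)
Final: r = 279 with f(r) ≡ 0 mod 17^2.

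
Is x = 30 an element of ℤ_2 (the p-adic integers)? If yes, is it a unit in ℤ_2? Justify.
x ∈ ℤ_2 but not a unit; v_2(x) = 1 > 0

ℤ_2 = {x ∈ ℚ_2 : v_2(x) ≥ 0} and ℤ_2^× = {x ∈ ℤ_2 : v_2(x) = 0}. Here v_2(30) = v_2(num) − v_2(den) = 1; compare against these criteria.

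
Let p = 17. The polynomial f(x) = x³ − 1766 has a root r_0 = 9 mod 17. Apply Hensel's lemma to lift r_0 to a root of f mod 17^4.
r_3 = 6112 (mod 83521)

Hensel: r_{i+1} = r_i − f(r_i)/f′(r_i) mod 17^{i+2}, where f′(x) = 3x². Iterate:
  r_0 = 9 (mod 17)
  r_1 = 43 (mod 289)
  r_2 = 1199 (mod 4913)
  r_3 = 6112 (mod 83521)
Final: r = 6112 with f(r) ≡ 0 mod 17^4.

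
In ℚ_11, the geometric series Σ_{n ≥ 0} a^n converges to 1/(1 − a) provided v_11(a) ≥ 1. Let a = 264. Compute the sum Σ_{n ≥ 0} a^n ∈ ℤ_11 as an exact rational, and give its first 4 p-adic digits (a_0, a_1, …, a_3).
Σ a^n = 1/(1 − a) = -1/263;  first 4 digits = (1, 2, 6, 5)

v_11(a) = 1 ≥ 1, so the series converges in ℤ_11 to 1/(1 − a) = 1/(1 − 264) = -1/263. Expand this rational in ℤ_11: compute digits iteratively via d_i = x_i mod 11, x_{i+1} = (x_i − d_i)/11. The first 4 digits are (1, 2, 6, 5).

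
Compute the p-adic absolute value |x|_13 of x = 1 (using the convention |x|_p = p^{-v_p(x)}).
|1|_13 = 1

Step 1 — compute v_13(x) by factoring powers of 13 out of the numerator and denominator: v_13(1) = 0. Step 2 — apply |x|_p = p^{-v_p(x)} = 13^{0} = 1.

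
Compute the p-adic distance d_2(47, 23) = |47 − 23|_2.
d_2(47, 23) = 1/8

Step 1 — x − y = 47 − 23 = 24. Step 2 — v_2(24) = 3 (factor: 24 = (2^3 · 3); the sign does not affect v_p). Step 3 — |x − y|_2 = 2^{-3} = 1/8.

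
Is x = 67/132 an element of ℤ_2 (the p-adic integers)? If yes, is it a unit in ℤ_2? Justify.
x ∉ ℤ_2 (v_2(x) = -2 < 0)

ℤ_2 = {x ∈ ℚ_2 : v_2(x) ≥ 0} and ℤ_2^× = {x ∈ ℤ_2 : v_2(x) = 0}. Here v_2(67/132) = v_2(num) − v_2(den) = -2; compare against these criteria.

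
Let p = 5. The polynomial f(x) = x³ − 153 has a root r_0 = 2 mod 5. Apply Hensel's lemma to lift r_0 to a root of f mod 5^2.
r_1 = 12 (mod 25)

Hensel: r_{i+1} = r_i − f(r_i)/f′(r_i) mod 5^{i+2}, where f′(x) = 3x². Iterate:
  r_0 = 2 (mod 5)
  r_1 = 12 (mod 25)
Final: r = 12 with f(r) ≡ 0 mod 5^2.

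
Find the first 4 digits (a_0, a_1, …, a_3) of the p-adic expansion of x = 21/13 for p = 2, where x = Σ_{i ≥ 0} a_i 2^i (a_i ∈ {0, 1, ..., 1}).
(a_0, …, a_3) = (1, 0, 0, 1)

v_2(21/13) = 0 (numerator and denominator both coprime to 2), so x ∈ ℤ_2^×. Compute digits iteratively via a_i = x_i mod 2, x_{i+1} = (x_i − a_i)/2, with x_0 = x:
  x_0 = 21/13;  a_0 = 1;  x_1 = (x_0 − 1)/2 = 4/13
  x_1 = 4/13;  a_1 = 0;  x_2 = (x_1 − 0)/2 = 2/13
  x_2 = 2/13;  a_2 = 0;  x_3 = (x_2 − 0)/2 = 1/13
  x_3 = 1/13;  a_3 = 1;  x_4 = (x_3 − 1)/2 = -6/13
Digits: (1, 0, 0, 1).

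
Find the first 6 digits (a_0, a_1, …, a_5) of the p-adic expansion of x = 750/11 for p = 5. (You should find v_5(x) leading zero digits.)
(a_0, …, a_5) = (0, 0, 0, 1, 4, 1)

v_5(750/11) = 3, so a_0 = ... = a_2 = 0. Factor out: x = 5^3 · u with u = 6/11 a unit in ℤ_5. Expand u iteratively via a_{v+i} = u_i mod 5, u_{i+1} = (u_i − a_{v+i})/5:
  u_0 = 6/11;  a_3 = 1;  u_1 = (u_0 − 1)/5 = -1/11
  u_1 = -1/11;  a_4 = 4;  u_2 = (u_1 − 4)/5 = -9/11
  u_2 = -9/11;  a_5 = 1;  u_3 = (u_2 − 1)/5 = -4/11
Digits: (0, 0, 0, 1, 4, 1).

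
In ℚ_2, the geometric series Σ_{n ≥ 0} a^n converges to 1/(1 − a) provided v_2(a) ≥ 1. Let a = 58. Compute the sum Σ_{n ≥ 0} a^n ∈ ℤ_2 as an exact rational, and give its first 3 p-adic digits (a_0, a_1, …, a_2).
Σ a^n = 1/(1 − a) = -1/57;  first 3 digits = (1, 1, 1)

v_2(a) = 1 ≥ 1, so the series converges in ℤ_2 to 1/(1 − a) = 1/(1 − 58) = -1/57. Expand this rational in ℤ_2: compute digits iteratively via d_i = x_i mod 2, x_{i+1} = (x_i − d_i)/2. The first 3 digits are (1, 1, 1).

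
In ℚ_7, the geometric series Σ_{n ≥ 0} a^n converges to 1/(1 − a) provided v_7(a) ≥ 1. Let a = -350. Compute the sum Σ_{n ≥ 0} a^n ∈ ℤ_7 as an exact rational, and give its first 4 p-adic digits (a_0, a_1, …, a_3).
Σ a^n = 1/(1 − a) = 1/351;  first 4 digits = (1, 6, 0, 5)

v_7(a) = 1 ≥ 1, so the series converges in ℤ_7 to 1/(1 − a) = 1/(1 − (-350)) = 1/351. Expand this rational in ℤ_7: compute digits iteratively via d_i = x_i mod 7, x_{i+1} = (x_i − d_i)/7. The first 4 digits are (1, 6, 0, 5).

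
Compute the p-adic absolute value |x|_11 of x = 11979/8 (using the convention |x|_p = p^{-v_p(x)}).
|11979/8|_11 = 1/1331

Step 1 — compute v_11(x) by factoring powers of 11 out of the numerator and denominator: v_11(11979/8) = 3. Step 2 — apply |x|_p = p^{-v_p(x)} = 11^{-3} = 1/1331.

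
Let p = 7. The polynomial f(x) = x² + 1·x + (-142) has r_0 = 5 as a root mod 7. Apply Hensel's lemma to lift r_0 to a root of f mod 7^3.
r_2 = 131 (mod 343)

Hensel: r_{i+1} = r_i − f(r_i)·(f′(r_i))^{-1} mod 7^{i+2}, f′(x) = 2x + 1. Iterate:
  r_0 = 5 (mod 7)
  r_1 = 33 (mod 49)
  r_2 = 131 (mod 343)
Final: r = 131 satisfies f(r) ≡ 0 mod 7^3.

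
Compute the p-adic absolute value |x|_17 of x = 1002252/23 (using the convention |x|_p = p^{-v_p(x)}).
|1002252/23|_17 = 1/83521

Step 1 — compute v_17(x) by factoring powers of 17 out of the numerator and denominator: v_17(1002252/23) = 4. Step 2 — apply |x|_p = p^{-v_p(x)} = 17^{-4} = 1/83521.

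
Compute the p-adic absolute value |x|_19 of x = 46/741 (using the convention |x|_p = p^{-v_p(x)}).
|46/741|_19 = 19

Step 1 — compute v_19(x) by factoring powers of 19 out of the numerator and denominator: v_19(46/741) = -1. Step 2 — apply |x|_p = p^{-v_p(x)} = 19^{1} = 19.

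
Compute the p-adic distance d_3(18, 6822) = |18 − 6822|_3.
d_3(18, 6822) = 1/243

Step 1 — x − y = 18 − 6822 = -6804. Step 2 — v_3(-6804) = 5 (factor: -6804 = −(3^5 · 28); the sign does not affect v_p). Step 3 — |x − y|_3 = 3^{-5} = 1/243.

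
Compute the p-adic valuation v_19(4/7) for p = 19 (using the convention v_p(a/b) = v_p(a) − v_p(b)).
v_19(4/7) = 0

Factor powers of 19 from the numerator and denominator of the reduced fraction: 4 = 19^0 · 4 and 7 = 19^0 · 7. Apply v_p(a/b) = v_p(a) − v_p(b): v_19(4/7) = 0 − 0 = 0.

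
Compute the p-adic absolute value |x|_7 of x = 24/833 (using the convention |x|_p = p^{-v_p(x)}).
|24/833|_7 = 49

Step 1 — compute v_7(x) by factoring powers of 7 out of the numerator and denominator: v_7(24/833) = -2. Step 2 — apply |x|_p = p^{-v_p(x)} = 7^{2} = 49.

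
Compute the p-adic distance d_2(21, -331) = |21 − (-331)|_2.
d_2(21, -331) = 1/32

Step 1 — x − y = 21 − (-331) = 352. Step 2 — v_2(352) = 5 (factor: 352 = (2^5 · 11); the sign does not affect v_p). Step 3 — |x − y|_2 = 2^{-5} = 1/32.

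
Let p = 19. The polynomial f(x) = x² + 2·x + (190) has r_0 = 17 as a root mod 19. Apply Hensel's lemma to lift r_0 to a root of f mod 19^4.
r_3 = 42330 (mod 130321)

Hensel: r_{i+1} = r_i − f(r_i)·(f′(r_i))^{-1} mod 19^{i+2}, f′(x) = 2x + 2. Iterate:
  r_0 = 17 (mod 19)
  r_1 = 93 (mod 361)
  r_2 = 1176 (mod 6859)
  r_3 = 42330 (mod 130321)
Final: r = 42330 satisfies f(r) ≡ 0 mod 19^4.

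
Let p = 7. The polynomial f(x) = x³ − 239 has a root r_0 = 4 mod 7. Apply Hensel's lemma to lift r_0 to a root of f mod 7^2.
r_1 = 25 (mod 49)

Hensel: r_{i+1} = r_i − f(r_i)/f′(r_i) mod 7^{i+2}, where f′(x) = 3x². Iterate:
  r_0 = 4 (mod 7)
  r_1 = 25 (mod 49)
Final: r = 25 with f(r) ≡ 0 mod 7^2.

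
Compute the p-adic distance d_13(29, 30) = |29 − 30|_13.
d_13(29, 30) = 1

Step 1 — x − y = 29 − 30 = -1. Step 2 — v_13(-1) = 0 (factor: -1 = −(13^0 · 1); the sign does not affect v_p). Step 3 — |x − y|_13 = 13^{0} = 1.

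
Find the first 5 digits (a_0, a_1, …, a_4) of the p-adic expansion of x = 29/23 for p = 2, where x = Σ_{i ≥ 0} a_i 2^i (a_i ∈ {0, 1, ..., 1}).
(a_0, …, a_4) = (1, 1, 0, 1, 0)

v_2(29/23) = 0 (numerator and denominator both coprime to 2), so x ∈ ℤ_2^×. Compute digits iteratively via a_i = x_i mod 2, x_{i+1} = (x_i − a_i)/2, with x_0 = x:
  x_0 = 29/23;  a_0 = 1;  x_1 = (x_0 − 1)/2 = 3/23
  x_1 = 3/23;  a_1 = 1;  x_2 = (x_1 − 1)/2 = -10/23
  x_2 = -10/23;  a_2 = 0;  x_3 = (x_2 − 0)/2 = -5/23
  x_3 = -5/23;  a_3 = 1;  x_4 = (x_3 − 1)/2 = -14/23
  x_4 = -14/23;  a_4 = 0;  x_5 = (x_4 − 0)/2 = -7/23
Digits: (1, 1, 0, 1, 0).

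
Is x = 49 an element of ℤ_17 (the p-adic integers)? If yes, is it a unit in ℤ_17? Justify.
x ∈ ℤ_17^× (unit); v_17(x) = 0

ℤ_17 = {x ∈ ℚ_17 : v_17(x) ≥ 0} and ℤ_17^× = {x ∈ ℤ_17 : v_17(x) = 0}. Here v_17(49) = v_17(num) − v_17(den) = 0; compare against these criteria.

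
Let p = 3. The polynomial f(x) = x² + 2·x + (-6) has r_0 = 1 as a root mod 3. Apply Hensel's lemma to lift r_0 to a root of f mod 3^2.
r_1 = 4 (mod 9)

Hensel: r_{i+1} = r_i − f(r_i)·(f′(r_i))^{-1} mod 3^{i+2}, f′(x) = 2x + 2. Iterate:
  r_0 = 1 (mod 3)
  r_1 = 4 (mod 9)
Final: r = 4 satisfies f(r) ≡ 0 mod 3^2.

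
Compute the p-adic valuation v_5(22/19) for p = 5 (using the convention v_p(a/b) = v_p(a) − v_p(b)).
v_5(22/19) = 0

Factor powers of 5 from the numerator and denominator of the reduced fraction: 22 = 5^0 · 22 and 19 = 5^0 · 19. Apply v_p(a/b) = v_p(a) − v_p(b): v_5(22/19) = 0 − 0 = 0.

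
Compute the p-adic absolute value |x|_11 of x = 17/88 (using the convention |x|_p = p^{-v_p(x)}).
|17/88|_11 = 11

Step 1 — compute v_11(x) by factoring powers of 11 out of the numerator and denominator: v_11(17/88) = -1. Step 2 — apply |x|_p = p^{-v_p(x)} = 11^{1} = 11.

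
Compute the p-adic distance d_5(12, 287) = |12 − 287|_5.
d_5(12, 287) = 1/25

Step 1 — x − y = 12 − 287 = -275. Step 2 — v_5(-275) = 2 (factor: -275 = −(5^2 · 11); the sign does not affect v_p). Step 3 — |x − y|_5 = 5^{-2} = 1/25.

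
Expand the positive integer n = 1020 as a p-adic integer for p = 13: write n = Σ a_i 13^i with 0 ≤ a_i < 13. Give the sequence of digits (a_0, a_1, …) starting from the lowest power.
(a_0, a_1, …) = (6, 0, 6)

Repeated division by 13 gives the digits low-to-high: 1020 = 6 + 6·13^2. Digit sequence: (6, 0, 6).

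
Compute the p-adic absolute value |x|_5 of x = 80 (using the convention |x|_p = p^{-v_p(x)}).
|80|_5 = 1/5

Step 1 — compute v_5(x) by factoring powers of 5 out of the numerator and denominator: v_5(80) = 1. Step 2 — apply |x|_p = p^{-v_p(x)} = 5^{-1} = 1/5.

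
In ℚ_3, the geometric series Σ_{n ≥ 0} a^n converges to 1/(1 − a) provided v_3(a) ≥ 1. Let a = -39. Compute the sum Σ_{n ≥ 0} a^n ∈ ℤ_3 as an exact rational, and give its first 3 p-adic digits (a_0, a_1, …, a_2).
Σ a^n = 1/(1 − a) = 1/40;  first 3 digits = (1, 2, 2)

v_3(a) = 1 ≥ 1, so the series converges in ℤ_3 to 1/(1 − a) = 1/(1 − (-39)) = 1/40. Expand this rational in ℤ_3: compute digits iteratively via d_i = x_i mod 3, x_{i+1} = (x_i − d_i)/3. The first 3 digits are (1, 2, 2).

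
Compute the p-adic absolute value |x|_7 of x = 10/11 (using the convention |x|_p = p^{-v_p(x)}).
|10/11|_7 = 1

Step 1 — compute v_7(x) by factoring powers of 7 out of the numerator and denominator: v_7(10/11) = 0. Step 2 — apply |x|_p = p^{-v_p(x)} = 7^{0} = 1.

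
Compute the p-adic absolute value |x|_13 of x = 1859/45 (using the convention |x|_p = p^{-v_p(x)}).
|1859/45|_13 = 1/169

Step 1 — compute v_13(x) by factoring powers of 13 out of the numerator and denominator: v_13(1859/45) = 2. Step 2 — apply |x|_p = p^{-v_p(x)} = 13^{-2} = 1/169.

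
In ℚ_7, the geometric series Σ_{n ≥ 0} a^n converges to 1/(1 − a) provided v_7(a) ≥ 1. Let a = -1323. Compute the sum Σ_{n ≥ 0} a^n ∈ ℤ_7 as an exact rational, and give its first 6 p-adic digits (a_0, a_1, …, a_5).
Σ a^n = 1/(1 − a) = 1/1324;  first 6 digits = (1, 0, 1, 3, 0, 6)

v_7(a) = 2 ≥ 1, so the series converges in ℤ_7 to 1/(1 − a) = 1/(1 − (-1323)) = 1/1324. Expand this rational in ℤ_7: compute digits iteratively via d_i = x_i mod 7, x_{i+1} = (x_i − d_i)/7. The first 6 digits are (1, 0, 1, 3, 0, 6).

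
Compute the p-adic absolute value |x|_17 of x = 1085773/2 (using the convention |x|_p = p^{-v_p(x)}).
|1085773/2|_17 = 1/83521

Step 1 — compute v_17(x) by factoring powers of 17 out of the numerator and denominator: v_17(1085773/2) = 4. Step 2 — apply |x|_p = p^{-v_p(x)} = 17^{-4} = 1/83521.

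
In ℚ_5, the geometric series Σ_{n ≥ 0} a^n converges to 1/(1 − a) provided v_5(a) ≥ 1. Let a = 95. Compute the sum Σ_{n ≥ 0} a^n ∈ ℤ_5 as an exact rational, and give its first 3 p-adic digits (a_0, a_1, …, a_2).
Σ a^n = 1/(1 − a) = -1/94;  first 3 digits = (1, 4, 4)

v_5(a) = 1 ≥ 1, so the series converges in ℤ_5 to 1/(1 − a) = 1/(1 − 95) = -1/94. Expand this rational in ℤ_5: compute digits iteratively via d_i = x_i mod 5, x_{i+1} = (x_i − d_i)/5. The first 3 digits are (1, 4, 4).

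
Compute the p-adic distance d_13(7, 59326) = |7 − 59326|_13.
d_13(7, 59326) = 1/2197

Step 1 — x − y = 7 − 59326 = -59319. Step 2 — v_13(-59319) = 3 (factor: -59319 = −(13^3 · 27); the sign does not affect v_p). Step 3 — |x − y|_13 = 13^{-3} = 1/2197.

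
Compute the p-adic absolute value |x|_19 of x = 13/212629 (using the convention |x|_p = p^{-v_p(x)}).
|13/212629|_19 = 6859

Step 1 — compute v_19(x) by factoring powers of 19 out of the numerator and denominator: v_19(13/212629) = -3. Step 2 — apply |x|_p = p^{-v_p(x)} = 19^{3} = 6859.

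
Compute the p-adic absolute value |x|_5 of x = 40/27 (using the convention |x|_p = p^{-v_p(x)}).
|40/27|_5 = 1/5

Step 1 — compute v_5(x) by factoring powers of 5 out of the numerator and denominator: v_5(40/27) = 1. Step 2 — apply |x|_p = p^{-v_p(x)} = 5^{-1} = 1/5.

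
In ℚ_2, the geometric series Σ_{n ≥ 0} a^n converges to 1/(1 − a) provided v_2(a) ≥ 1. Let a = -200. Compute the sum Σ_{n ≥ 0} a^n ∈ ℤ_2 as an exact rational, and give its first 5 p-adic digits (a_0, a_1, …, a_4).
Σ a^n = 1/(1 − a) = 1/201;  first 5 digits = (1, 0, 0, 1, 1)

v_2(a) = 3 ≥ 1, so the series converges in ℤ_2 to 1/(1 − a) = 1/(1 − (-200)) = 1/201. Expand this rational in ℤ_2: compute digits iteratively via d_i = x_i mod 2, x_{i+1} = (x_i − d_i)/2. The first 5 digits are (1, 0, 0, 1, 1).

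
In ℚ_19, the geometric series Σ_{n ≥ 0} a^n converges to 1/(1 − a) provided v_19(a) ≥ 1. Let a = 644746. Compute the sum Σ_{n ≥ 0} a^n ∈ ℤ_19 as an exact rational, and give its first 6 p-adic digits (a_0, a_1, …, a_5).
Σ a^n = 1/(1 − a) = -1/644745;  first 6 digits = (1, 0, 0, 18, 4, 0)

v_19(a) = 3 ≥ 1, so the series converges in ℤ_19 to 1/(1 − a) = 1/(1 − 644746) = -1/644745. Expand this rational in ℤ_19: compute digits iteratively via d_i = x_i mod 19, x_{i+1} = (x_i − d_i)/19. The first 6 digits are (1, 0, 0, 18, 4, 0).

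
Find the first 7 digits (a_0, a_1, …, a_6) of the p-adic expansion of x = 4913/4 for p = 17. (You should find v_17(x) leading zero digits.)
(a_0, …, a_6) = (0, 0, 0, 13, 12, 12, 12)

v_17(4913/4) = 3, so a_0 = ... = a_2 = 0. Factor out: x = 17^3 · u with u = 1/4 a unit in ℤ_17. Expand u iteratively via a_{v+i} = u_i mod 17, u_{i+1} = (u_i − a_{v+i})/17:
  u_0 = 1/4;  a_3 = 13;  u_1 = (u_0 − 13)/17 = -3/4
  u_1 = -3/4;  a_4 = 12;  u_2 = (u_1 − 12)/17 = -3/4
  u_2 = -3/4;  a_5 = 12;  u_3 = (u_2 − 12)/17 = -3/4
  u_3 = -3/4;  a_6 = 12;  u_4 = (u_3 − 12)/17 = -3/4
Digits: (0, 0, 0, 13, 12, 12, 12).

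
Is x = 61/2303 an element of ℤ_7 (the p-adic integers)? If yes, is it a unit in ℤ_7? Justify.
x ∉ ℤ_7 (v_7(x) = -2 < 0)

ℤ_7 = {x ∈ ℚ_7 : v_7(x) ≥ 0} and ℤ_7^× = {x ∈ ℤ_7 : v_7(x) = 0}. Here v_7(61/2303) = v_7(num) − v_7(den) = -2; compare against these criteria.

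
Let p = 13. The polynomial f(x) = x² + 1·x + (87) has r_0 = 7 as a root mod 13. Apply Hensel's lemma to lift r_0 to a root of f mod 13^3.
r_2 = 865 (mod 2197)

Hensel: r_{i+1} = r_i − f(r_i)·(f′(r_i))^{-1} mod 13^{i+2}, f′(x) = 2x + 1. Iterate:
  r_0 = 7 (mod 13)
  r_1 = 20 (mod 169)
  r_2 = 865 (mod 2197)
Final: r = 865 satisfies f(r) ≡ 0 mod 13^3.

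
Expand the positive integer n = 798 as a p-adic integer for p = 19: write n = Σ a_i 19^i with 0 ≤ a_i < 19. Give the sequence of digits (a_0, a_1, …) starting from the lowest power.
(a_0, a_1, …) = (0, 4, 2)

Repeated division by 19 gives the digits low-to-high: 798 = 4·19^1 + 2·19^2. Digit sequence: (0, 4, 2).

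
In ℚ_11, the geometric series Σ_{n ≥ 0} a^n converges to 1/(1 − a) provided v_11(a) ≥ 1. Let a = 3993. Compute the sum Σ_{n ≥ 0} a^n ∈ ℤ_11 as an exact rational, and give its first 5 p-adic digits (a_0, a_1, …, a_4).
Σ a^n = 1/(1 − a) = -1/3992;  first 5 digits = (1, 0, 0, 3, 0)

v_11(a) = 3 ≥ 1, so the series converges in ℤ_11 to 1/(1 − a) = 1/(1 − 3993) = -1/3992. Expand this rational in ℤ_11: compute digits iteratively via d_i = x_i mod 11, x_{i+1} = (x_i − d_i)/11. The first 5 digits are (1, 0, 0, 3, 0).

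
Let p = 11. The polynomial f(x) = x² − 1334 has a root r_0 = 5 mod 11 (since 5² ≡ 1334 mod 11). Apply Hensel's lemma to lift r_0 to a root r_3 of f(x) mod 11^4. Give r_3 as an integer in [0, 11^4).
r_3 = 10070 (mod 14641)

Hensel's recurrence: r_{i+1} = r_i − f(r_i)·(f′(r_i))^{-1} mod 11^{i+2}, with f′(x) = 2x. Iterate:
  r_0 = 5 (mod 11)
  r_1 = 27 (mod 121)
  r_2 = 753 (mod 1331)
  r_3 = 10070 (mod 14641)
Final: r_3 = 10070, and one checks f(r_3) ≡ 0 mod 11^4.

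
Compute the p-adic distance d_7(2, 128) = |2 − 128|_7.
d_7(2, 128) = 1/7

Step 1 — x − y = 2 − 128 = -126. Step 2 — v_7(-126) = 1 (factor: -126 = −(7^1 · 18); the sign does not affect v_p). Step 3 — |x − y|_7 = 7^{-1} = 1/7.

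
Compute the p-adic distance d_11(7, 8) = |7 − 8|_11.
d_11(7, 8) = 1

Step 1 — x − y = 7 − 8 = -1. Step 2 — v_11(-1) = 0 (factor: -1 = −(11^0 · 1); the sign does not affect v_p). Step 3 — |x − y|_11 = 11^{0} = 1.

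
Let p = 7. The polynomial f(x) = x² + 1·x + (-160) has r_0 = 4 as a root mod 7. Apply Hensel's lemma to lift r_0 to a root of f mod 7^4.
r_3 = 2181 (mod 2401)

Hensel: r_{i+1} = r_i − f(r_i)·(f′(r_i))^{-1} mod 7^{i+2}, f′(x) = 2x + 1. Iterate:
  r_0 = 4 (mod 7)
  r_1 = 25 (mod 49)
  r_2 = 123 (mod 343)
  r_3 = 2181 (mod 2401)
Final: r = 2181 satisfies f(r) ≡ 0 mod 7^4.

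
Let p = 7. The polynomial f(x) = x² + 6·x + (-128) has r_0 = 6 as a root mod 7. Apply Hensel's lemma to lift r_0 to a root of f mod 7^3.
r_2 = 265 (mod 343)

Hensel: r_{i+1} = r_i − f(r_i)·(f′(r_i))^{-1} mod 7^{i+2}, f′(x) = 2x + 6. Iterate:
  r_0 = 6 (mod 7)
  r_1 = 20 (mod 49)
  r_2 = 265 (mod 343)
Final: r = 265 satisfies f(r) ≡ 0 mod 7^3.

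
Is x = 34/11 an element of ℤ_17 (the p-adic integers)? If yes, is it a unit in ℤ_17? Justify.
x ∈ ℤ_17 but not a unit; v_17(x) = 1 > 0

ℤ_17 = {x ∈ ℚ_17 : v_17(x) ≥ 0} and ℤ_17^× = {x ∈ ℤ_17 : v_17(x) = 0}. Here v_17(34/11) = v_17(num) − v_17(den) = 1; compare against these criteria.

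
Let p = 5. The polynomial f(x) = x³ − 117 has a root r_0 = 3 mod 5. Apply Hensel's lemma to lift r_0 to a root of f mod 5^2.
r_1 = 23 (mod 25)

Hensel: r_{i+1} = r_i − f(r_i)/f′(r_i) mod 5^{i+2}, where f′(x) = 3x². Iterate:
  r_0 = 3 (mod 5)
  r_1 = 23 (mod 25)
Final: r = 23 with f(r) ≡ 0 mod 5^2.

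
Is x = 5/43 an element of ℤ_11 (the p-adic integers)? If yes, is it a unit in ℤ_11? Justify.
x ∈ ℤ_11^× (unit); v_11(x) = 0

ℤ_11 = {x ∈ ℚ_11 : v_11(x) ≥ 0} and ℤ_11^× = {x ∈ ℤ_11 : v_11(x) = 0}. Here v_11(5/43) = v_11(num) − v_11(den) = 0; compare against these criteria.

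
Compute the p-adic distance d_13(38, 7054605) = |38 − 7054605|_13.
d_13(38, 7054605) = 1/371293

Step 1 — x − y = 38 − 7054605 = -7054567. Step 2 — v_13(-7054567) = 5 (factor: -7054567 = −(13^5 · 19); the sign does not affect v_p). Step 3 — |x − y|_13 = 13^{-5} = 1/371293.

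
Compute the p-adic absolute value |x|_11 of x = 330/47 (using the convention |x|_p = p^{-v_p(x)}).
|330/47|_11 = 1/11

Step 1 — compute v_11(x) by factoring powers of 11 out of the numerator and denominator: v_11(330/47) = 1. Step 2 — apply |x|_p = p^{-v_p(x)} = 11^{-1} = 1/11.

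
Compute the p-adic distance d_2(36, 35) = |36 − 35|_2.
d_2(36, 35) = 1

Step 1 — x − y = 36 − 35 = 1. Step 2 — v_2(1) = 0 (factor: 1 = (2^0 · 1); the sign does not affect v_p). Step 3 — |x − y|_2 = 2^{0} = 1.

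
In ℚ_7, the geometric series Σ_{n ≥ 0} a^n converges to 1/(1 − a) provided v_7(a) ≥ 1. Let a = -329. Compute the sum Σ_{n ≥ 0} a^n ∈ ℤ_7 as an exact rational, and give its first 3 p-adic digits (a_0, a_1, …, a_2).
Σ a^n = 1/(1 − a) = 1/330;  first 3 digits = (1, 2, 4)

v_7(a) = 1 ≥ 1, so the series converges in ℤ_7 to 1/(1 − a) = 1/(1 − (-329)) = 1/330. Expand this rational in ℤ_7: compute digits iteratively via d_i = x_i mod 7, x_{i+1} = (x_i − d_i)/7. The first 3 digits are (1, 2, 4).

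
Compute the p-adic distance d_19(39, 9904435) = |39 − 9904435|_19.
d_19(39, 9904435) = 1/2476099

Step 1 — x − y = 39 − 9904435 = -9904396. Step 2 — v_19(-9904396) = 5 (factor: -9904396 = −(19^5 · 4); the sign does not affect v_p). Step 3 — |x − y|_19 = 19^{-5} = 1/2476099.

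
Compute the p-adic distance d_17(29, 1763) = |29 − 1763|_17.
d_17(29, 1763) = 1/289

Step 1 — x − y = 29 − 1763 = -1734. Step 2 — v_17(-1734) = 2 (factor: -1734 = −(17^2 · 6); the sign does not affect v_p). Step 3 — |x − y|_17 = 17^{-2} = 1/289.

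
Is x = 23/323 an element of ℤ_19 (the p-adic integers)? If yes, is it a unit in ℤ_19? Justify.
x ∉ ℤ_19 (v_19(x) = -1 < 0)

ℤ_19 = {x ∈ ℚ_19 : v_19(x) ≥ 0} and ℤ_19^× = {x ∈ ℤ_19 : v_19(x) = 0}. Here v_19(23/323) = v_19(num) − v_19(den) = -1; compare against these criteria.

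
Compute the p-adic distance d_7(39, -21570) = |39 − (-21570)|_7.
d_7(39, -21570) = 1/2401

Step 1 — x − y = 39 − (-21570) = 21609. Step 2 — v_7(21609) = 4 (factor: 21609 = (7^4 · 9); the sign does not affect v_p). Step 3 — |x − y|_7 = 7^{-4} = 1/2401.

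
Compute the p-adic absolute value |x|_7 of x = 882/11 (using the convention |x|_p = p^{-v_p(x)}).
|882/11|_7 = 1/49

Step 1 — compute v_7(x) by factoring powers of 7 out of the numerator and denominator: v_7(882/11) = 2. Step 2 — apply |x|_p = p^{-v_p(x)} = 7^{-2} = 1/49.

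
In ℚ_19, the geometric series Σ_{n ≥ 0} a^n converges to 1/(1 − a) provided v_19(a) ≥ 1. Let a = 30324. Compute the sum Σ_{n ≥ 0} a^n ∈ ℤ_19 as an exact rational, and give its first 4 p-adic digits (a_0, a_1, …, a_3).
Σ a^n = 1/(1 − a) = -1/30323;  first 4 digits = (1, 0, 8, 4)

v_19(a) = 2 ≥ 1, so the series converges in ℤ_19 to 1/(1 − a) = 1/(1 − 30324) = -1/30323. Expand this rational in ℤ_19: compute digits iteratively via d_i = x_i mod 19, x_{i+1} = (x_i − d_i)/19. The first 4 digits are (1, 0, 8, 4).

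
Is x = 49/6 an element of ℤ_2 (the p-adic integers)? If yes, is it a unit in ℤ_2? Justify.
x ∉ ℤ_2 (v_2(x) = -1 < 0)

ℤ_2 = {x ∈ ℚ_2 : v_2(x) ≥ 0} and ℤ_2^× = {x ∈ ℤ_2 : v_2(x) = 0}. Here v_2(49/6) = v_2(num) − v_2(den) = -1; compare against these criteria.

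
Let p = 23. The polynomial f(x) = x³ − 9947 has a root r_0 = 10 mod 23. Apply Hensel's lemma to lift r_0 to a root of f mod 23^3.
r_2 = 7899 (mod 12167)

Hensel: r_{i+1} = r_i − f(r_i)/f′(r_i) mod 23^{i+2}, where f′(x) = 3x². Iterate:
  r_0 = 10 (mod 23)
  r_1 = 493 (mod 529)
  r_2 = 7899 (mod 12167)
Final: r = 7899 with f(r) ≡ 0 mod 23^3.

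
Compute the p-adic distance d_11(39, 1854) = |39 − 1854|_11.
d_11(39, 1854) = 1/121

Step 1 — x − y = 39 − 1854 = -1815. Step 2 — v_11(-1815) = 2 (factor: -1815 = −(11^2 · 15); the sign does not affect v_p). Step 3 — |x − y|_11 = 11^{-2} = 1/121.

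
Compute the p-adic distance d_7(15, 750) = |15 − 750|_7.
d_7(15, 750) = 1/49

Step 1 — x − y = 15 − 750 = -735. Step 2 — v_7(-735) = 2 (factor: -735 = −(7^2 · 15); the sign does not affect v_p). Step 3 — |x − y|_7 = 7^{-2} = 1/49.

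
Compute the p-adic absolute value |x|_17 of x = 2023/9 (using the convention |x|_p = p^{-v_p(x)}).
|2023/9|_17 = 1/289

Step 1 — compute v_17(x) by factoring powers of 17 out of the numerator and denominator: v_17(2023/9) = 2. Step 2 — apply |x|_p = p^{-v_p(x)} = 17^{-2} = 1/289.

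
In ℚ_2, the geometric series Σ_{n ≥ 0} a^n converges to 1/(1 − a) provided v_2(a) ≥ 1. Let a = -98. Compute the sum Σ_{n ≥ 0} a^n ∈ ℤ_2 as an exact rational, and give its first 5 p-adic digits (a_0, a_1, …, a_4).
Σ a^n = 1/(1 − a) = 1/99;  first 5 digits = (1, 1, 0, 1, 0)

v_2(a) = 1 ≥ 1, so the series converges in ℤ_2 to 1/(1 − a) = 1/(1 − (-98)) = 1/99. Expand this rational in ℤ_2: compute digits iteratively via d_i = x_i mod 2, x_{i+1} = (x_i − d_i)/2. The first 5 digits are (1, 1, 0, 1, 0).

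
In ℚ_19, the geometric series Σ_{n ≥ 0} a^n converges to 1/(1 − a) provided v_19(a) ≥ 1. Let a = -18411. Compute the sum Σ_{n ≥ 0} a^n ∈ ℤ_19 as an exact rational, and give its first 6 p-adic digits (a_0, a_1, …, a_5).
Σ a^n = 1/(1 − a) = 1/18412;  first 6 digits = (1, 0, 6, 16, 16, 3)

v_19(a) = 2 ≥ 1, so the series converges in ℤ_19 to 1/(1 − a) = 1/(1 − (-18411)) = 1/18412. Expand this rational in ℤ_19: compute digits iteratively via d_i = x_i mod 19, x_{i+1} = (x_i − d_i)/19. The first 6 digits are (1, 0, 6, 16, 16, 3).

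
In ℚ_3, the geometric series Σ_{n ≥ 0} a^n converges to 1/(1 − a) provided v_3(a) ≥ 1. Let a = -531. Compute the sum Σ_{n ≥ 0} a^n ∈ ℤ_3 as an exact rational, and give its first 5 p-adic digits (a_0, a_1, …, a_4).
Σ a^n = 1/(1 − a) = 1/532;  first 5 digits = (1, 0, 1, 1, 0)

v_3(a) = 2 ≥ 1, so the series converges in ℤ_3 to 1/(1 − a) = 1/(1 − (-531)) = 1/532. Expand this rational in ℤ_3: compute digits iteratively via d_i = x_i mod 3, x_{i+1} = (x_i − d_i)/3. The first 5 digits are (1, 0, 1, 1, 0).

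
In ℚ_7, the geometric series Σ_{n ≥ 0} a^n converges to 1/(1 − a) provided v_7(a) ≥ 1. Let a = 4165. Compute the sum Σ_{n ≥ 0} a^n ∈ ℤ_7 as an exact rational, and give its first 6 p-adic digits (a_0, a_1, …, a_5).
Σ a^n = 1/(1 − a) = -1/4164;  first 6 digits = (1, 0, 1, 5, 2, 3)

v_7(a) = 2 ≥ 1, so the series converges in ℤ_7 to 1/(1 − a) = 1/(1 − 4165) = -1/4164. Expand this rational in ℤ_7: compute digits iteratively via d_i = x_i mod 7, x_{i+1} = (x_i − d_i)/7. The first 6 digits are (1, 0, 1, 5, 2, 3).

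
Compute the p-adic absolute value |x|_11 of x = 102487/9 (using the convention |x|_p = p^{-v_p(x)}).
|102487/9|_11 = 1/14641

Step 1 — compute v_11(x) by factoring powers of 11 out of the numerator and denominator: v_11(102487/9) = 4. Step 2 — apply |x|_p = p^{-v_p(x)} = 11^{-4} = 1/14641.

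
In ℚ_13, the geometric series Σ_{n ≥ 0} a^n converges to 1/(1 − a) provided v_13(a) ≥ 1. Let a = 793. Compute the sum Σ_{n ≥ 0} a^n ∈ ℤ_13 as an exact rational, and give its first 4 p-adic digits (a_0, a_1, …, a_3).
Σ a^n = 1/(1 − a) = -1/792;  first 4 digits = (1, 9, 7, 1)

v_13(a) = 1 ≥ 1, so the series converges in ℤ_13 to 1/(1 − a) = 1/(1 − 793) = -1/792. Expand this rational in ℤ_13: compute digits iteratively via d_i = x_i mod 13, x_{i+1} = (x_i − d_i)/13. The first 4 digits are (1, 9, 7, 1).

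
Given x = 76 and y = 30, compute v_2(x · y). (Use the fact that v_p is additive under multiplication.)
v_2(2280) = 3

v_p(x) = 2 (factor: 76 = 2^2 · 19); v_p(y) = 1 (factor: 30 = 2^1 · 15). Additivity: v_p(xy) = v_p(x) + v_p(y) = 2 + 1 = 3. (Direct check: xy = 2280 = 2^3 · (285).)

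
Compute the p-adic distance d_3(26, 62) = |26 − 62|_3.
d_3(26, 62) = 1/9

Step 1 — x − y = 26 − 62 = -36. Step 2 — v_3(-36) = 2 (factor: -36 = −(3^2 · 4); the sign does not affect v_p). Step 3 — |x − y|_3 = 3^{-2} = 1/9.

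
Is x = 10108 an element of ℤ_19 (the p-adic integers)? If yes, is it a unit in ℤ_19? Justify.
x ∈ ℤ_19 but not a unit; v_19(x) = 2 > 0

ℤ_19 = {x ∈ ℚ_19 : v_19(x) ≥ 0} and ℤ_19^× = {x ∈ ℤ_19 : v_19(x) = 0}. Here v_19(10108) = v_19(num) − v_19(den) = 2; compare against these criteria.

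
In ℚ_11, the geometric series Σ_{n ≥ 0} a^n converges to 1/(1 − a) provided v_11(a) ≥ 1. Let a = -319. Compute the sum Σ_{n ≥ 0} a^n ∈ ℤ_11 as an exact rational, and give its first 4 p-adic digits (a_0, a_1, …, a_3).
Σ a^n = 1/(1 − a) = 1/320;  first 4 digits = (1, 4, 2, 8)

v_11(a) = 1 ≥ 1, so the series converges in ℤ_11 to 1/(1 − a) = 1/(1 − (-319)) = 1/320. Expand this rational in ℤ_11: compute digits iteratively via d_i = x_i mod 11, x_{i+1} = (x_i − d_i)/11. The first 4 digits are (1, 4, 2, 8).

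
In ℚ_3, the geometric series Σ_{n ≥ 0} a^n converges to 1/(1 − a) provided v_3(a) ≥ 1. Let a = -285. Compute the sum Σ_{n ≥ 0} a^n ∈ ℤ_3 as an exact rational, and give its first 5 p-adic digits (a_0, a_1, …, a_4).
Σ a^n = 1/(1 − a) = 1/286;  first 5 digits = (1, 1, 2, 1, 1)

v_3(a) = 1 ≥ 1, so the series converges in ℤ_3 to 1/(1 − a) = 1/(1 − (-285)) = 1/286. Expand this rational in ℤ_3: compute digits iteratively via d_i = x_i mod 3, x_{i+1} = (x_i − d_i)/3. The first 5 digits are (1, 1, 2, 1, 1).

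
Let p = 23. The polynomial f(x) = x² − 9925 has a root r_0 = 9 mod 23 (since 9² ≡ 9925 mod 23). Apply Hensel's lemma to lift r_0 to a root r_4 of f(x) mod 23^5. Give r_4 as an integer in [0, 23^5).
r_4 = 1187338 (mod 6436343)

Hensel's recurrence: r_{i+1} = r_i − f(r_i)·(f′(r_i))^{-1} mod 23^{i+2}, with f′(x) = 2x. Iterate:
  r_0 = 9 (mod 23)
  r_1 = 262 (mod 529)
  r_2 = 7139 (mod 12167)
  r_3 = 67974 (mod 279841)
  r_4 = 1187338 (mod 6436343)
Final: r_4 = 1187338, and one checks f(r_4) ≡ 0 mod 23^5.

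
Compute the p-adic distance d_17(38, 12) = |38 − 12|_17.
d_17(38, 12) = 1

Step 1 — x − y = 38 − 12 = 26. Step 2 — v_17(26) = 0 (factor: 26 = (17^0 · 26); the sign does not affect v_p). Step 3 — |x − y|_17 = 17^{0} = 1.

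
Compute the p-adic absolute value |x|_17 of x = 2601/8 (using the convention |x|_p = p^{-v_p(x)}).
|2601/8|_17 = 1/289

Step 1 — compute v_17(x) by factoring powers of 17 out of the numerator and denominator: v_17(2601/8) = 2. Step 2 — apply |x|_p = p^{-v_p(x)} = 17^{-2} = 1/289.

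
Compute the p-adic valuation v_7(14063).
v_7(14063) = 3

v_7(n) is the largest exponent k such that 7^k divides n. Factor out: 14063 = 7^3 · 41. (Sign doesn't affect v_p.) So v_7(14063) = 3.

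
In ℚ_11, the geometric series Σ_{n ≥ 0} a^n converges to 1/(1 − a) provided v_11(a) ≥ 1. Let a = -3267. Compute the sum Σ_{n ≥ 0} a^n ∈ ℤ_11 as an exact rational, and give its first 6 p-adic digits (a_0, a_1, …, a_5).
Σ a^n = 1/(1 − a) = 1/3268;  first 6 digits = (1, 0, 6, 8, 2, 0)

v_11(a) = 2 ≥ 1, so the series converges in ℤ_11 to 1/(1 − a) = 1/(1 − (-3267)) = 1/3268. Expand this rational in ℤ_11: compute digits iteratively via d_i = x_i mod 11, x_{i+1} = (x_i − d_i)/11. The first 6 digits are (1, 0, 6, 8, 2, 0).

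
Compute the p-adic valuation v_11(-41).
v_11(-41) = 0

v_11(n) is the largest exponent k such that 11^k divides n. Factor out: -41 = -11^0 · 41. (Sign doesn't affect v_p.) So v_11(-41) = 0.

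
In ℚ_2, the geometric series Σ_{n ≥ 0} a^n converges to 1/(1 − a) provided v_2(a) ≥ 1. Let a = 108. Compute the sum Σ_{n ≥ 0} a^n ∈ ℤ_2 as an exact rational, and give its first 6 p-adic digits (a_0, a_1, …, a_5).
Σ a^n = 1/(1 − a) = -1/107;  first 6 digits = (1, 0, 1, 1, 1, 1)

v_2(a) = 2 ≥ 1, so the series converges in ℤ_2 to 1/(1 − a) = 1/(1 − 108) = -1/107. Expand this rational in ℤ_2: compute digits iteratively via d_i = x_i mod 2, x_{i+1} = (x_i − d_i)/2. The first 6 digits are (1, 0, 1, 1, 1, 1).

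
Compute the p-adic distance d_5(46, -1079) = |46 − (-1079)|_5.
d_5(46, -1079) = 1/125

Step 1 — x − y = 46 − (-1079) = 1125. Step 2 — v_5(1125) = 3 (factor: 1125 = (5^3 · 9); the sign does not affect v_p). Step 3 — |x − y|_5 = 5^{-3} = 1/125.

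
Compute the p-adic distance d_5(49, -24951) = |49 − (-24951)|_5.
d_5(49, -24951) = 1/3125

Step 1 — x − y = 49 − (-24951) = 25000. Step 2 — v_5(25000) = 5 (factor: 25000 = (5^5 · 8); the sign does not affect v_p). Step 3 — |x − y|_5 = 5^{-5} = 1/3125.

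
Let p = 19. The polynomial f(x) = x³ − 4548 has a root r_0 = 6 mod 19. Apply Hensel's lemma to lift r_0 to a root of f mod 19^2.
r_1 = 6 (mod 361)

Hensel: r_{i+1} = r_i − f(r_i)/f′(r_i) mod 19^{i+2}, where f′(x) = 3x². Iterate:
  r_0 = 6 (mod 19)
  r_1 = 6 (mod 361)
Final: r = 6 with f(r) ≡ 0 mod 19^2.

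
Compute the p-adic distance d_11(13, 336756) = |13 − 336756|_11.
d_11(13, 336756) = 1/14641

Step 1 — x − y = 13 − 336756 = -336743. Step 2 — v_11(-336743) = 4 (factor: -336743 = −(11^4 · 23); the sign does not affect v_p). Step 3 — |x − y|_11 = 11^{-4} = 1/14641.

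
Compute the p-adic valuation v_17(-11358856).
v_17(-11358856) = 5

v_17(n) is the largest exponent k such that 17^k divides n. Factor out: -11358856 = -17^5 · 8. (Sign doesn't affect v_p.) So v_17(-11358856) = 5.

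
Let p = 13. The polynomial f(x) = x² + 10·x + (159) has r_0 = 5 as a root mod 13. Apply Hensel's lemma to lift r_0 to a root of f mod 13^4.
r_3 = 12550 (mod 28561)

Hensel: r_{i+1} = r_i − f(r_i)·(f′(r_i))^{-1} mod 13^{i+2}, f′(x) = 2x + 10. Iterate:
  r_0 = 5 (mod 13)
  r_1 = 44 (mod 169)
  r_2 = 1565 (mod 2197)
  r_3 = 12550 (mod 28561)
Final: r = 12550 satisfies f(r) ≡ 0 mod 13^4.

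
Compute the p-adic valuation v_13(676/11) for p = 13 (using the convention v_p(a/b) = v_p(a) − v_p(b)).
v_13(676/11) = 2

Factor powers of 13 from the numerator and denominator of the reduced fraction: 676 = 13^2 · 4 and 11 = 13^0 · 11. Apply v_p(a/b) = v_p(a) − v_p(b): v_13(676/11) = 2 − 0 = 2.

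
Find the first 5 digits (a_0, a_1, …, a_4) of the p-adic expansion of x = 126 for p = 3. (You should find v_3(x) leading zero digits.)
(a_0, …, a_4) = (0, 0, 2, 1, 1)

v_3(126) = 2, so a_0 = ... = a_1 = 0. Factor out: x = 3^2 · u with u = 14 a unit in ℤ_3. Expand u iteratively via a_{v+i} = u_i mod 3, u_{i+1} = (u_i − a_{v+i})/3:
  u_0 = 14;  a_2 = 2;  u_1 = (u_0 − 2)/3 = 4
  u_1 = 4;  a_3 = 1;  u_2 = (u_1 − 1)/3 = 1
  u_2 = 1;  a_4 = 1;  u_3 = (u_2 − 1)/3 = 0
Digits: (0, 0, 2, 1, 1).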